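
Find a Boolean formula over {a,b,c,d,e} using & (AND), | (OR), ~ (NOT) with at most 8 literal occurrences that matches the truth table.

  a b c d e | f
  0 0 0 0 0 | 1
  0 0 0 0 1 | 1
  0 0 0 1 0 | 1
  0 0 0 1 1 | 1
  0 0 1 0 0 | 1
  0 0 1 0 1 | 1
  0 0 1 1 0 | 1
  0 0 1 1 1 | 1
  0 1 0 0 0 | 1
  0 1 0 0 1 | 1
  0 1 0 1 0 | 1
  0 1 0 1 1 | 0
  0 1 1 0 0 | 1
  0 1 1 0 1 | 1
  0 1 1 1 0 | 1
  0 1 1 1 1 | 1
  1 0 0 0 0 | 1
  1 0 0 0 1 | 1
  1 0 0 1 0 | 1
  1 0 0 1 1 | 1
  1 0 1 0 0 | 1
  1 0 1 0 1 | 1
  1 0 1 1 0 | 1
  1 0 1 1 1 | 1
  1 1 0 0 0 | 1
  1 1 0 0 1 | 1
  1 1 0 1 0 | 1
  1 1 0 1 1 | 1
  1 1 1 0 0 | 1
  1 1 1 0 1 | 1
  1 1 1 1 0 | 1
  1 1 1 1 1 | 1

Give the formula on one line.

((((~e | ~b) | ~d) & ~c) | (c | a))

  ~e = 10101010101010101010101010101010
  ~b = 11111111000000001111111100000000
  (~e | ~b) = 11111111101010101111111110101010
  ~d = 11001100110011001100110011001100
  ((~e | ~b) | ~d) = 11111111111011101111111111101110
  ~c = 11110000111100001111000011110000
  (((~e | ~b) | ~d) & ~c) = 11110000111000001111000011100000
  (c | a) = 00001111000011111111111111111111
  ((((~e | ~b) | ~d) & ~c) | (c | a)) = 11111111111011111111111111111111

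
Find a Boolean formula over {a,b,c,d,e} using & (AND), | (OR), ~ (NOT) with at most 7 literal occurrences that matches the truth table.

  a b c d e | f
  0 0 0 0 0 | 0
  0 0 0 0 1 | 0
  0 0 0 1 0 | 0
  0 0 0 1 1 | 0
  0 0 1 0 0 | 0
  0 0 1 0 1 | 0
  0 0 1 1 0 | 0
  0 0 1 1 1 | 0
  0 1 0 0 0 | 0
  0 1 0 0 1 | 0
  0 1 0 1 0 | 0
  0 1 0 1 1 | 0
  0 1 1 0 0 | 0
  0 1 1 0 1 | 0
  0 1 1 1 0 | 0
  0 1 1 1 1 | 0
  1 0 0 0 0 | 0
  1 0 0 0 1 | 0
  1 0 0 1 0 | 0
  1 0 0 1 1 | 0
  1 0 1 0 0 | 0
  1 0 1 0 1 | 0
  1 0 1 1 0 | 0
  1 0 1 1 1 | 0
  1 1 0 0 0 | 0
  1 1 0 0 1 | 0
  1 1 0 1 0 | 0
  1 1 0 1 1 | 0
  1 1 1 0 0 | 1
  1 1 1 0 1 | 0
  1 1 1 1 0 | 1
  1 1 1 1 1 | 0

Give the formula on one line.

  (b & c) = 00000000000011110000000000001111
  ((b & c) & a) = 00000000000000000000000000001111
  ~e = 10101010101010101010101010101010
  ~a = 11111111111111110000000000000000
  (d & ~a) = 00110011001100110000000000000000
  (~e | (d & ~a)) = 10111011101110111010101010101010
  (((b & c) & a) & (~e | (d & ~a))) = 00000000000000000000000000001010

(((b & c) & a) & (~e | (d & ~a)))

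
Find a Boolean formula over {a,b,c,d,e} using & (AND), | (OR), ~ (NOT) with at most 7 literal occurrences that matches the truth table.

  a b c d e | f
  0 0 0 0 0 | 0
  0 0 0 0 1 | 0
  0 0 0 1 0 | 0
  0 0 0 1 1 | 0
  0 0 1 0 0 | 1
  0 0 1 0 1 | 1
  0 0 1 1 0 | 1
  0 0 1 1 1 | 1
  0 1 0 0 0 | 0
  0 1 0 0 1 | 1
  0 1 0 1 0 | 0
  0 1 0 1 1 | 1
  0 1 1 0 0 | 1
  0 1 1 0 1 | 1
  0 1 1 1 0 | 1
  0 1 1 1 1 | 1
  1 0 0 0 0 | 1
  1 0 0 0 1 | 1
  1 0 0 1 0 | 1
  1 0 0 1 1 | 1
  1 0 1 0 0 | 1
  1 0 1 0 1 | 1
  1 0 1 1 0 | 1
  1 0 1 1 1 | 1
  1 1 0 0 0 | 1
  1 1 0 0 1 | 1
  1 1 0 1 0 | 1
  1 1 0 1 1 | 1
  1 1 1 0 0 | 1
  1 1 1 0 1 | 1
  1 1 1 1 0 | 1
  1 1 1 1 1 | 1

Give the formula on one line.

  ~b = 11111111000000001111111100000000
  (e & ~b) = 01010101000000000101010100000000
  ((e & ~b) & c) = 00000101000000000000010100000000
  (b & e) = 00000000010101010000000001010101
  ((b & e) | a) = 00000000010101011111111111111111
  (((e & ~b) & c) | ((b & e) | a)) = 00000101010101011111111111111111
  ((((e & ~b) & c) | ((b & e) | a)) | c) = 00001111010111111111111111111111

((((e & ~b) & c) | ((b & e) | a)) | c)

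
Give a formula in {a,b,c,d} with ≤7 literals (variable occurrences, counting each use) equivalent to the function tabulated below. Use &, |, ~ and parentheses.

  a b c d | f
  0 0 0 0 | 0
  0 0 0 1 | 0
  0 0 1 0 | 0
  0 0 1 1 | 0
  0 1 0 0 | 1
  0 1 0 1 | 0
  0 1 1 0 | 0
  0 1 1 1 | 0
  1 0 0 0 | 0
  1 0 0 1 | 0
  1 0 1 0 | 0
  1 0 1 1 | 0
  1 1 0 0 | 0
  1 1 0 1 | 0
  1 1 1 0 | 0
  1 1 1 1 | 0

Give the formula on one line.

  ~d = 1010101010101010
  (b & ~d) = 0000101000001010
  ~a = 1111111100000000
  ~c = 1100110011001100
  (~a & ~c) = 1100110000000000
  ((b & ~d) & (~a & ~c)) = 0000100000000000

((b & ~d) & (~a & ~c))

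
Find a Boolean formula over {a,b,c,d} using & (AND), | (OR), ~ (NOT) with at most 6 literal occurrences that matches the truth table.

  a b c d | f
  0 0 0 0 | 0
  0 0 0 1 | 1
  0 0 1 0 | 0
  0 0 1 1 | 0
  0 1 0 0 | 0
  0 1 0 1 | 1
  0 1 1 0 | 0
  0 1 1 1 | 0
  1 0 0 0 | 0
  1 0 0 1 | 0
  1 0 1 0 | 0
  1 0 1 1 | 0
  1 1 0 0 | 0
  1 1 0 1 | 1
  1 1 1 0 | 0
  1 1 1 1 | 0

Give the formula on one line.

(~c & ((d & c) | ((b | ~a) & d)))

  ~c = 1100110011001100
  (d & c) = 0001000100010001
  ~a = 1111111100000000
  (b | ~a) = 1111111100001111
  ((b | ~a) & d) = 0101010100000101
  ((d & c) | ((b | ~a) & d)) = 0101010100010101
  (~c & ((d & c) | ((b | ~a) & d))) = 0100010000000100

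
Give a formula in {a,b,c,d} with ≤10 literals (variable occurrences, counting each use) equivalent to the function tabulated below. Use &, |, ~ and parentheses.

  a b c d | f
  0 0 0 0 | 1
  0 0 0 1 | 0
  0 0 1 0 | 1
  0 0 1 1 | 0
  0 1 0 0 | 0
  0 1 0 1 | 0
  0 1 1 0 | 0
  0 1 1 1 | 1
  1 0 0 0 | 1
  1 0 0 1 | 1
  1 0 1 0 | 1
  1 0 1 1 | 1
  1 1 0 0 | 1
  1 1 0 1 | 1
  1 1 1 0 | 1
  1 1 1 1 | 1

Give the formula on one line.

  ~d = 1010101010101010
  (d & c) = 0001000100010001
  ((d & c) & b) = 0000000100000001
  (~d | ((d & c) & b)) = 1010101110101011
  (c & d) = 0001000100010001
  ~b = 1111000011110000
  ~a = 1111111100000000
  (~b & ~a) = 1111000000000000
  ((c & d) | (~b & ~a)) = 1111000100010001
  ((~d | ((d & c) & b)) & ((c & d) | (~b & ~a))) = 1010000100000001
  (((~d | ((d & c) & b)) & ((c & d) | (~b & ~a))) | a) = 1010000111111111

(((~d | ((d & c) & b)) & ((c & d) | (~b & ~a))) | a)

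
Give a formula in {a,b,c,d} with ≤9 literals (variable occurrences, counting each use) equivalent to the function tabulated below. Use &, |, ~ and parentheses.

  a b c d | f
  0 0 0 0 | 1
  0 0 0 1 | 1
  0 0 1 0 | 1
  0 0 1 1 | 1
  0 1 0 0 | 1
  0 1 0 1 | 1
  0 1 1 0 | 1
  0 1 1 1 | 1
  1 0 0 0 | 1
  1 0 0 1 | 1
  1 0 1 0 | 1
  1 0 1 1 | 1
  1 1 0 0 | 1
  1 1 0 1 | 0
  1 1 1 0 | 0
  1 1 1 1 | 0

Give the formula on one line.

  ~a = 1111111100000000
  (~a & d) = 0101010100000000
  ~b = 1111000011110000
  ~d = 1010101010101010
  (b & ~d) = 0000101000001010
  ~c = 1100110011001100
  ((b & ~d) & ~c) = 0000100000001000
  (~b | ((b & ~d) & ~c)) = 1111100011111000
  (~d & ~a) = 1010101000000000
  ((~b | ((b & ~d) & ~c)) | (~d & ~a)) = 1111101011111000
  ((~a & d) | ((~b | ((b & ~d) & ~c)) | (~d & ~a))) = 1111111111111000

((~a & d) | ((~b | ((b & ~d) & ~c)) | (~d & ~a)))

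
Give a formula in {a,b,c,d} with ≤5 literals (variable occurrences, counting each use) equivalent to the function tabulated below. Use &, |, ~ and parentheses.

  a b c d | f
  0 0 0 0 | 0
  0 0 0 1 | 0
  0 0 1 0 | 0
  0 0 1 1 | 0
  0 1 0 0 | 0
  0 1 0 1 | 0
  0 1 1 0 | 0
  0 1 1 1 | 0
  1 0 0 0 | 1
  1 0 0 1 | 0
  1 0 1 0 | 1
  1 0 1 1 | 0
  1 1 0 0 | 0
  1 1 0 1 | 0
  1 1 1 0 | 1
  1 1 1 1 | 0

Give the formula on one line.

((~d & a) & (~b | c))

  ~d = 1010101010101010
  (~d & a) = 0000000010101010
  ~b = 1111000011110000
  (~b | c) = 1111001111110011
  ((~d & a) & (~b | c)) = 0000000010100010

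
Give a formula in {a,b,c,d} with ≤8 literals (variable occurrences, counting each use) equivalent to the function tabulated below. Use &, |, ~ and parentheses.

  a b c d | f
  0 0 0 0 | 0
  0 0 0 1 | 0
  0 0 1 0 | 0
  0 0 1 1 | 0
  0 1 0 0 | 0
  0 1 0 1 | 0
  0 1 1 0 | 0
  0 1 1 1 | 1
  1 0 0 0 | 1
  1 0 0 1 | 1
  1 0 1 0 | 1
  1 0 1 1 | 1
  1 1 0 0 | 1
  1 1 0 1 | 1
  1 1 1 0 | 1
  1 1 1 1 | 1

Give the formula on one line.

  (a | d) = 0101010111111111
  ~d = 1010101010101010
  (c | ~d) = 1011101110111011
  ((a | d) & (c | ~d)) = 0001000110111011
  (b | ~d) = 1010111110101111
  (((a | d) & (c | ~d)) & (b | ~d)) = 0000000110101011
  ((((a | d) & (c | ~d)) & (b | ~d)) | a) = 0000000111111111

((((a | d) & (c | ~d)) & (b | ~d)) | a)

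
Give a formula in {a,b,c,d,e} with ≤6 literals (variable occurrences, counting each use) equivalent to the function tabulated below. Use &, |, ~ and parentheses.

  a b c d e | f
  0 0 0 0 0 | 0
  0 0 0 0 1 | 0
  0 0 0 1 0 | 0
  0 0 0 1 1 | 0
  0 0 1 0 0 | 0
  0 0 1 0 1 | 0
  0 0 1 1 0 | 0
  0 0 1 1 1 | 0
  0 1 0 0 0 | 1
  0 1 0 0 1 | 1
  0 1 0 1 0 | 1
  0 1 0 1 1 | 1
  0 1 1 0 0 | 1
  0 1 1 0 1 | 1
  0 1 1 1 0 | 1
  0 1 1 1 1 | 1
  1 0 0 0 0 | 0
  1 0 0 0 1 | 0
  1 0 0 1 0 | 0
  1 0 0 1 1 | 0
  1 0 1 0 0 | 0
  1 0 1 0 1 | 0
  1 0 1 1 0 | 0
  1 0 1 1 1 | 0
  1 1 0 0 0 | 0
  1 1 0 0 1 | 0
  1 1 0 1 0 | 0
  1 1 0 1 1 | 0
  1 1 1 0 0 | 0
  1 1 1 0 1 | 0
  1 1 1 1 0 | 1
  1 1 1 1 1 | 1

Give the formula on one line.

(b & ((c & d) | ~a))

  (c & d) = 00000011000000110000001100000011
  ~a = 11111111111111110000000000000000
  ((c & d) | ~a) = 11111111111111110000001100000011
  (b & ((c & d) | ~a)) = 00000000111111110000000000000011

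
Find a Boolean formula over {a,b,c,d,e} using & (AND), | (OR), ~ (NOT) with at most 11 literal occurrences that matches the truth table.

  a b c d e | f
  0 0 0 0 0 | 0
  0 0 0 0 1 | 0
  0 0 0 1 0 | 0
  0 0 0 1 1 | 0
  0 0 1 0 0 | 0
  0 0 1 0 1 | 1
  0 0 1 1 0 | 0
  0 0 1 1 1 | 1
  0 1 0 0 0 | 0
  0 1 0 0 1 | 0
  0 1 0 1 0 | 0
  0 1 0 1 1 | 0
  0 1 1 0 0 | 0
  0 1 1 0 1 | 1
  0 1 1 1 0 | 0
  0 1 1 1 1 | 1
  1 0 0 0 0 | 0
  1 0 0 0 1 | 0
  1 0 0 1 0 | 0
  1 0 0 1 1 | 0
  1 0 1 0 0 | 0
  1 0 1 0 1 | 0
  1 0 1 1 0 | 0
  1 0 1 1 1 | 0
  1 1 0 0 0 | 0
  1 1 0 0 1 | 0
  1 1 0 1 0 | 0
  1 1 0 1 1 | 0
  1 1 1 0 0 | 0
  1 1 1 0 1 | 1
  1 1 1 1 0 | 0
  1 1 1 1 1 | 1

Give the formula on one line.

  (e & b) = 00000000010101010000000001010101
  ~d = 11001100110011001100110011001100
  (c | ~d) = 11001111110011111100111111001111
  ~a = 11111111111111110000000000000000
  ((c | ~d) & ~a) = 11001111110011110000000000000000
  ((e & b) | ((c | ~d) & ~a)) = 11001111110111110000000001010101
  (e & ((e & b) | ((c | ~d) & ~a))) = 01000101010101010000000001010101
  ~e = 10101010101010101010101010101010
  (~e | c) = 10101111101011111010111110101111
  ((e & ((e & b) | ((c | ~d) & ~a))) & (~e | c)) = 00000101000001010000000000000101

((e & ((e & b) | ((c | ~d) & ~a))) & (~e | c))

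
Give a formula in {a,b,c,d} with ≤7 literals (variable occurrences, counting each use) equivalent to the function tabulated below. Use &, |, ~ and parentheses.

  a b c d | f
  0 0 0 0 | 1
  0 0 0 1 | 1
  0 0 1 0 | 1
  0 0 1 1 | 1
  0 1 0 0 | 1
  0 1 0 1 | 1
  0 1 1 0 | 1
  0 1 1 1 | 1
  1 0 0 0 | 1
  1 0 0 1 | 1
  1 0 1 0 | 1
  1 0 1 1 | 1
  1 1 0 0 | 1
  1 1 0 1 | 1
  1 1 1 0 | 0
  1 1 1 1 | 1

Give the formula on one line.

(((~a | ~c) | d) | (~b | (~a | d)))

  ~a = 1111111100000000
  ~c = 1100110011001100
  (~a | ~c) = 1111111111001100
  ((~a | ~c) | d) = 1111111111011101
  ~b = 1111000011110000
  (~a | d) = 1111111101010101
  (~b | (~a | d)) = 1111111111110101
  (((~a | ~c) | d) | (~b | (~a | d))) = 1111111111111101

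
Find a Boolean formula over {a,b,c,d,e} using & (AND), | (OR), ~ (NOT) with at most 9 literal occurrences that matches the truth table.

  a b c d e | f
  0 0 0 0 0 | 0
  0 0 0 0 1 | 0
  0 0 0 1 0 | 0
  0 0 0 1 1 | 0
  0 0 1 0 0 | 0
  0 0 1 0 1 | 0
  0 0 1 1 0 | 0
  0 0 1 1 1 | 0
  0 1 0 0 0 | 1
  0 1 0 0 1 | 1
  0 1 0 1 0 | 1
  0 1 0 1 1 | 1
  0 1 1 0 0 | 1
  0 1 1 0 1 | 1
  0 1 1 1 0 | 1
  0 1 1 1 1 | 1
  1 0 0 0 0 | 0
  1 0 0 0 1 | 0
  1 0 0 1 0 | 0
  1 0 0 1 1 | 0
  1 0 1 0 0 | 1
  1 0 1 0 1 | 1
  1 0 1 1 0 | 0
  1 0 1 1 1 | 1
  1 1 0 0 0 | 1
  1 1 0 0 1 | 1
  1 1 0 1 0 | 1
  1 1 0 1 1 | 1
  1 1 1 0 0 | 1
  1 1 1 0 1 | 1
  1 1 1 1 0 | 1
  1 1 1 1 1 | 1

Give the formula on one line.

((((e | ~d) | ~a) & (c & a)) | b)

  ~d = 11001100110011001100110011001100
  (e | ~d) = 11011101110111011101110111011101
  ~a = 11111111111111110000000000000000
  ((e | ~d) | ~a) = 11111111111111111101110111011101
  (c & a) = 00000000000000000000111100001111
  (((e | ~d) | ~a) & (c & a)) = 00000000000000000000110100001101
  ((((e | ~d) | ~a) & (c & a)) | b) = 00000000111111110000110111111111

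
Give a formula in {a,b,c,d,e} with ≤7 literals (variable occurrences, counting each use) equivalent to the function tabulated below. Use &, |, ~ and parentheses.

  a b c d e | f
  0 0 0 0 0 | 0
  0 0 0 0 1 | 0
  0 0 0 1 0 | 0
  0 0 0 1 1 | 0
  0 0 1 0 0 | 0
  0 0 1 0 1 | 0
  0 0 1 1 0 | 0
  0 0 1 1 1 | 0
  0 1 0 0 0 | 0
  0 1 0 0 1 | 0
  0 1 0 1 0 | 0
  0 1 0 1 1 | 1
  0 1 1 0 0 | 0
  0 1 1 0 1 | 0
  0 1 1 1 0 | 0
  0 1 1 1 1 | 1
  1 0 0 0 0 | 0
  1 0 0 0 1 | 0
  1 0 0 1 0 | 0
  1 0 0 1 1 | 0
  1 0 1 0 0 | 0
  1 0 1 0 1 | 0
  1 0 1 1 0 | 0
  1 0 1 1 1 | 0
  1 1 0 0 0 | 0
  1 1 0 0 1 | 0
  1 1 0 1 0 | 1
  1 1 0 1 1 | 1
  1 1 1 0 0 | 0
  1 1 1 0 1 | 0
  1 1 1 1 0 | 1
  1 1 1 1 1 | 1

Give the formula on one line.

(((a | e) | (~d & ~e)) & (d & b))

  (a | e) = 01010101010101011111111111111111
  ~d = 11001100110011001100110011001100
  ~e = 10101010101010101010101010101010
  (~d & ~e) = 10001000100010001000100010001000
  ((a | e) | (~d & ~e)) = 11011101110111011111111111111111
  (d & b) = 00000000001100110000000000110011
  (((a | e) | (~d & ~e)) & (d & b)) = 00000000000100010000000000110011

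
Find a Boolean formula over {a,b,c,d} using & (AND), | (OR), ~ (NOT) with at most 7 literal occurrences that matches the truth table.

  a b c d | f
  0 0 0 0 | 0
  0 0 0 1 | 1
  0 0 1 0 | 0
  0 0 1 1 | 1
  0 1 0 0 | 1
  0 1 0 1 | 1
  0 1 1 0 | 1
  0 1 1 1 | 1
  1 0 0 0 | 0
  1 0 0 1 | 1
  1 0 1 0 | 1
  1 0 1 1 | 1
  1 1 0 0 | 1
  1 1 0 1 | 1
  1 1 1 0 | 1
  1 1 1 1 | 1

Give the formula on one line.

((d | b) | ((~d & a) & c))

  (d | b) = 0101111101011111
  ~d = 1010101010101010
  (~d & a) = 0000000010101010
  ((~d & a) & c) = 0000000000100010
  ((d | b) | ((~d & a) & c)) = 0101111101111111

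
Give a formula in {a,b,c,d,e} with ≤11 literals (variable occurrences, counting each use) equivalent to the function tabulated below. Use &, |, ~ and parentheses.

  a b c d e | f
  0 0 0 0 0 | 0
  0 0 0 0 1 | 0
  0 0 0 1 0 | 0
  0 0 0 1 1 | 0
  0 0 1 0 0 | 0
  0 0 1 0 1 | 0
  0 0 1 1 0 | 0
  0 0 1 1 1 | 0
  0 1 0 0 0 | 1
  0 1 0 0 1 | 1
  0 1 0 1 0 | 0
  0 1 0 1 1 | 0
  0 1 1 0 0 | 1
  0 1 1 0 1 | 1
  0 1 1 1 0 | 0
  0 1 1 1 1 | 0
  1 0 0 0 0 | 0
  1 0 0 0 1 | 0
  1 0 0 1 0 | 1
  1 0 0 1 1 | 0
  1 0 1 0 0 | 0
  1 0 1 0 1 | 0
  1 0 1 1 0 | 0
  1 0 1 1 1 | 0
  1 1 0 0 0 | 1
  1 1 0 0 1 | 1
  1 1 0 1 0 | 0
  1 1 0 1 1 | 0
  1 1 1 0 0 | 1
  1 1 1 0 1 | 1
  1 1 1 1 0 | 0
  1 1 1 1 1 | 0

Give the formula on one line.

(((((~e & ~c) & ((~d | ~b) | e)) & a) | ~d) & (d | b))

  ~e = 10101010101010101010101010101010
  ~c = 11110000111100001111000011110000
  (~e & ~c) = 10100000101000001010000010100000
  ~d = 11001100110011001100110011001100
  ~b = 11111111000000001111111100000000
  (~d | ~b) = 11111111110011001111111111001100
  ((~d | ~b) | e) = 11111111110111011111111111011101
  ((~e & ~c) & ((~d | ~b) | e)) = 10100000100000001010000010000000
  (((~e & ~c) & ((~d | ~b) | e)) & a) = 00000000000000001010000010000000
  ((((~e & ~c) & ((~d | ~b) | e)) & a) | ~d) = 11001100110011001110110011001100
  (d | b) = 00110011111111110011001111111111
  (((((~e & ~c) & ((~d | ~b) | e)) & a) | ~d) & (d | b)) = 00000000110011000010000011001100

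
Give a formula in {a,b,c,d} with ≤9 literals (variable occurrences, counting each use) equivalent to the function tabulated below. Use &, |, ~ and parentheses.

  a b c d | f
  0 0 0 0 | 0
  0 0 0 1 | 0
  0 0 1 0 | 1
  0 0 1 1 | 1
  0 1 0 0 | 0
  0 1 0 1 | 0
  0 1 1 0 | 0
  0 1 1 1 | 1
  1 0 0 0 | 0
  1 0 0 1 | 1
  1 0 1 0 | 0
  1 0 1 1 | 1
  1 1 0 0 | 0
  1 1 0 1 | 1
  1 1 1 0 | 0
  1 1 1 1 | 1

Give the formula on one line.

(((~a | d) & a) | ((~c | (~b | d)) & (c & ~a)))

  ~a = 1111111100000000
  (~a | d) = 1111111101010101
  ((~a | d) & a) = 0000000001010101
  ~c = 1100110011001100
  ~b = 1111000011110000
  (~b | d) = 1111010111110101
  (~c | (~b | d)) = 1111110111111101
  (c & ~a) = 0011001100000000
  ((~c | (~b | d)) & (c & ~a)) = 0011000100000000
  (((~a | d) & a) | ((~c | (~b | d)) & (c & ~a))) = 0011000101010101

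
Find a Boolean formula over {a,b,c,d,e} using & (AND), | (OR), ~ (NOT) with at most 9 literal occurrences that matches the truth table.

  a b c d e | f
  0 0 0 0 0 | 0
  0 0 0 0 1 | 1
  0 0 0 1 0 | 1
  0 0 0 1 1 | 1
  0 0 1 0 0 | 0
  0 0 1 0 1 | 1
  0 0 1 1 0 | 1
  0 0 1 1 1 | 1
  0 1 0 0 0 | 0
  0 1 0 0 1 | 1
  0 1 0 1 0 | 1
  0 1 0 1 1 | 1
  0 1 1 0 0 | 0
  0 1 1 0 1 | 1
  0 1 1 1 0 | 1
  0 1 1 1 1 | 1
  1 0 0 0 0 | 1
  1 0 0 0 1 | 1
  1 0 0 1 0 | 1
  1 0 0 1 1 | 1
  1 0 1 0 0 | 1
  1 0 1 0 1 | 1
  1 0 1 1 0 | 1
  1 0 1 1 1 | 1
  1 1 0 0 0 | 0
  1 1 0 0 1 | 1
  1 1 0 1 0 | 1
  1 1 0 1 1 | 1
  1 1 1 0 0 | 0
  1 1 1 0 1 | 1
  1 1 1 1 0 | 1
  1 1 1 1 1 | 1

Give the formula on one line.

  ~a = 11111111111111110000000000000000
  (~a | b) = 11111111111111110000000011111111
  (e & (~a | b)) = 01010101010101010000000001010101
  ((e & (~a | b)) | d) = 01110111011101110011001101110111
  (d & c) = 00000011000000110000001100000011
  ~b = 11111111000000001111111100000000
  (a & ~b) = 00000000000000001111111100000000
  ((d & c) | (a & ~b)) = 00000011000000111111111100000011
  (((e & (~a | b)) | d) | ((d & c) | (a & ~b))) = 01110111011101111111111101110111

(((e & (~a | b)) | d) | ((d & c) | (a & ~b)))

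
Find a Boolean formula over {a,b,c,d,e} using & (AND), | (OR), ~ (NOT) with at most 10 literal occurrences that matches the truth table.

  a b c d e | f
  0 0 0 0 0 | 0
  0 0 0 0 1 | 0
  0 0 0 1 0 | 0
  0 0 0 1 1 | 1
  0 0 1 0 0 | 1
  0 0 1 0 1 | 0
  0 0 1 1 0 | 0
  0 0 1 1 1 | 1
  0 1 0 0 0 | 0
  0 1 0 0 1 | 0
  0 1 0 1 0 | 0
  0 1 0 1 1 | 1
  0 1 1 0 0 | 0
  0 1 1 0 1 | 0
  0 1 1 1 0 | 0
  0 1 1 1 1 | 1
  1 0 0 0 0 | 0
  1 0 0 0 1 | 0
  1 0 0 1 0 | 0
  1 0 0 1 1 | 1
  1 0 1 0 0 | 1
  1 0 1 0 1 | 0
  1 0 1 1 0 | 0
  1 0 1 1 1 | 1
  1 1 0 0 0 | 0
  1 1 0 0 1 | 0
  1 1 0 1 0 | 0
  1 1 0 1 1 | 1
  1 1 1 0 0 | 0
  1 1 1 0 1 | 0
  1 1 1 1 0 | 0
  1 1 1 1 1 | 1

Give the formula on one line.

(((~b & (~d & ~e)) & (c | e)) | (e & (d | ~e)))

  ~b = 11111111000000001111111100000000
  ~d = 11001100110011001100110011001100
  ~e = 10101010101010101010101010101010
  (~d & ~e) = 10001000100010001000100010001000
  (~b & (~d & ~e)) = 10001000000000001000100000000000
  (c | e) = 01011111010111110101111101011111
  ((~b & (~d & ~e)) & (c | e)) = 00001000000000000000100000000000
  (d | ~e) = 10111011101110111011101110111011
  (e & (d | ~e)) = 00010001000100010001000100010001
  (((~b & (~d & ~e)) & (c | e)) | (e & (d | ~e))) = 00011001000100010001100100010001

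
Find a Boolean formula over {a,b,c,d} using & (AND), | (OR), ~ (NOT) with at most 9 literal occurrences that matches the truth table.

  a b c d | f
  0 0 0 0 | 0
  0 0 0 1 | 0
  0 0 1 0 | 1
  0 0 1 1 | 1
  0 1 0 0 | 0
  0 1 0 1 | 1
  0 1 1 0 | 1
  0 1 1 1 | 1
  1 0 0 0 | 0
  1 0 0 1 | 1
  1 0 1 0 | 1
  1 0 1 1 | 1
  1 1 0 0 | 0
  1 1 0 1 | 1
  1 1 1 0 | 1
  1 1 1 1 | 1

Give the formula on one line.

  ~c = 1100110011001100
  (~c & b) = 0000110000001100
  ((~c & b) & d) = 0000010000000100
  (a | ((~c & b) & d)) = 0000010011111111
  (c | (a | ((~c & b) & d))) = 0011011111111111
  (d | c) = 0111011101110111
  ((c | (a | ((~c & b) & d))) & (d | c)) = 0011011101110111

((c | (a | ((~c & b) & d))) & (d | c))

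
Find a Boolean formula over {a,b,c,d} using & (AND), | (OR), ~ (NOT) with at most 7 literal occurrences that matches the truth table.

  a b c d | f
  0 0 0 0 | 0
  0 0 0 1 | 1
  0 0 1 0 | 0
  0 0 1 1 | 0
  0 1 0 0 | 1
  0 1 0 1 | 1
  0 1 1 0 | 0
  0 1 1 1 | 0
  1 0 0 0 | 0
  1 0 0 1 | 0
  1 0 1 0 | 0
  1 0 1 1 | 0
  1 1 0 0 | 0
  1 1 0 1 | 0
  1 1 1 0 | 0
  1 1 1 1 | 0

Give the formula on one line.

((~a & ((~c & d) | b)) & ~c)

  ~a = 1111111100000000
  ~c = 1100110011001100
  (~c & d) = 0100010001000100
  ((~c & d) | b) = 0100111101001111
  (~a & ((~c & d) | b)) = 0100111100000000
  ((~a & ((~c & d) | b)) & ~c) = 0100110000000000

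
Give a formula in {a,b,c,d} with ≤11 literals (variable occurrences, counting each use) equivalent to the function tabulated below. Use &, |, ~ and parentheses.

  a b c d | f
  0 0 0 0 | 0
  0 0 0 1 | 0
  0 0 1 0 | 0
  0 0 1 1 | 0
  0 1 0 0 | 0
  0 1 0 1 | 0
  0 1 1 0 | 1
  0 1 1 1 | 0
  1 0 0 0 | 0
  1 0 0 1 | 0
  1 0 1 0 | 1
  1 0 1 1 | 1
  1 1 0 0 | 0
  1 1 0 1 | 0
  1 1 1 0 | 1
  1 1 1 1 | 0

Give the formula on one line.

  ~d = 1010101010101010
  (~d & b) = 0000101000001010
  (a | (~d & b)) = 0000101011111111
  ~c = 1100110011001100
  (~c & a) = 0000000011001100
  ((~c & a) | ~d) = 1010101011101110
  ~b = 1111000011110000
  (((~c & a) | ~d) | ~b) = 1111101011111110
  ((((~c & a) | ~d) | ~b) & c) = 0011001000110010
  ((a | (~d & b)) & ((((~c & a) | ~d) | ~b) & c)) = 0000001000110010

((a | (~d & b)) & ((((~c & a) | ~d) | ~b) & c))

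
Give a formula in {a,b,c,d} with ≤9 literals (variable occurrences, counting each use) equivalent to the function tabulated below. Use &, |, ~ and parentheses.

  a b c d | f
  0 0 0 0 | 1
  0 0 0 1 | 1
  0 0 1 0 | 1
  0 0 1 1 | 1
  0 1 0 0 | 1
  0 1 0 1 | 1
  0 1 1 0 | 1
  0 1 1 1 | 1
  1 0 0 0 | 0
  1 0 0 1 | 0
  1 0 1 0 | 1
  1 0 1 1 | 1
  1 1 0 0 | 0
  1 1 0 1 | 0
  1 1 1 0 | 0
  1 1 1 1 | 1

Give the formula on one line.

  ~a = 1111111100000000
  ~b = 1111000011110000
  (~b | d) = 1111010111110101
  ~d = 1010101010101010
  (~d | b) = 1010111110101111
  (a | (~d | b)) = 1010111111111111
  ~c = 1100110011001100
  (~a & ~c) = 1100110000000000
  ((a | (~d | b)) | (~a & ~c)) = 1110111111111111
  ((~b | d) & ((a | (~d | b)) | (~a & ~c))) = 1110010111110101
  (((~b | d) & ((a | (~d | b)) | (~a & ~c))) & c) = 0010000100110001
  (~a | (((~b | d) & ((a | (~d | b)) | (~a & ~c))) & c)) = 1111111100110001

(~a | (((~b | d) & ((a | (~d | b)) | (~a & ~c))) & c))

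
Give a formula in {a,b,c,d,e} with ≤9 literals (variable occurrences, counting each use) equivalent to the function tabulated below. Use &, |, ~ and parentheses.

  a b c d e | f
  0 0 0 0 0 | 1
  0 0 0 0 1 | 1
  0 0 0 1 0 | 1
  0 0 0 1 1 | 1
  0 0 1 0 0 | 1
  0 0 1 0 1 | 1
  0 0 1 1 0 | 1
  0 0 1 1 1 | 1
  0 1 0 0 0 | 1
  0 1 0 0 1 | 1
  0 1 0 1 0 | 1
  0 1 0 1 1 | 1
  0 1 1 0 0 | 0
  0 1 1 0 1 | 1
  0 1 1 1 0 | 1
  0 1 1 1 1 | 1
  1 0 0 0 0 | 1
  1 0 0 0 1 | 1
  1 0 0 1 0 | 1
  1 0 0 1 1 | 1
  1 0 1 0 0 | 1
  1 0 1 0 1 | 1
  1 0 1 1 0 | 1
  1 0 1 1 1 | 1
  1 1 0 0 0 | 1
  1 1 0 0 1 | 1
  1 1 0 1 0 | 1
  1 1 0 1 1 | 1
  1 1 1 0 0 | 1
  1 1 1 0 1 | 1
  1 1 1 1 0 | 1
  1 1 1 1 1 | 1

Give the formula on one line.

  ~b = 11111111000000001111111100000000
  ~d = 11001100110011001100110011001100
  (~b & ~d) = 11001100000000001100110000000000
  (a | (~b & ~d)) = 11001100000000001111111111111111
  (c & (a | (~b & ~d))) = 00001100000000000000111100001111
  (e & ~d) = 01000100010001000100010001000100
  ((c & (a | (~b & ~d))) | (e & ~d)) = 01001100010001000100111101001111
  ~c = 11110000111100001111000011110000
  (~c | d) = 11110011111100111111001111110011
  ((~c | d) | e) = 11110111111101111111011111110111
  (((c & (a | (~b & ~d))) | (e & ~d)) | ((~c | d) | e)) = 11111111111101111111111111111111

(((c & (a | (~b & ~d))) | (e & ~d)) | ((~c | d) | e))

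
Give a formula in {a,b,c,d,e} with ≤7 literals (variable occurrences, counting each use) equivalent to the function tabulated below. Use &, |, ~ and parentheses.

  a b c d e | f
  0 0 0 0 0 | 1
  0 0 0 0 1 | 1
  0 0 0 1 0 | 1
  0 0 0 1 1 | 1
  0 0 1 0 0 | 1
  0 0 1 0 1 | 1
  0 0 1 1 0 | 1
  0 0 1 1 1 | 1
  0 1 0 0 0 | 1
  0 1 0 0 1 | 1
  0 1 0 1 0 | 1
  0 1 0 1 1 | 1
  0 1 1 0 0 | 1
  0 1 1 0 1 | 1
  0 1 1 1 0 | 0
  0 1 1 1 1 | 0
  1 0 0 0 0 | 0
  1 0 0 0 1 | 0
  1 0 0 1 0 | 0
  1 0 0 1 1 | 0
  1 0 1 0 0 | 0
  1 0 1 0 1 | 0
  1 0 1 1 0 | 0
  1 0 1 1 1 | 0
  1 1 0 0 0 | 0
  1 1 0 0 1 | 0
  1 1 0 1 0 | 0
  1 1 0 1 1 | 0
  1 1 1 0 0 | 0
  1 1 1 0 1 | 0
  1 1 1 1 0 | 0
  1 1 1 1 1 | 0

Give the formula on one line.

(~a & ((~d | ~b) | ((~d & ~e) | ~c)))

  ~a = 11111111111111110000000000000000
  ~d = 11001100110011001100110011001100
  ~b = 11111111000000001111111100000000
  (~d | ~b) = 11111111110011001111111111001100
  ~e = 10101010101010101010101010101010
  (~d & ~e) = 10001000100010001000100010001000
  ~c = 11110000111100001111000011110000
  ((~d & ~e) | ~c) = 11111000111110001111100011111000
  ((~d | ~b) | ((~d & ~e) | ~c)) = 11111111111111001111111111111100
  (~a & ((~d | ~b) | ((~d & ~e) | ~c))) = 11111111111111000000000000000000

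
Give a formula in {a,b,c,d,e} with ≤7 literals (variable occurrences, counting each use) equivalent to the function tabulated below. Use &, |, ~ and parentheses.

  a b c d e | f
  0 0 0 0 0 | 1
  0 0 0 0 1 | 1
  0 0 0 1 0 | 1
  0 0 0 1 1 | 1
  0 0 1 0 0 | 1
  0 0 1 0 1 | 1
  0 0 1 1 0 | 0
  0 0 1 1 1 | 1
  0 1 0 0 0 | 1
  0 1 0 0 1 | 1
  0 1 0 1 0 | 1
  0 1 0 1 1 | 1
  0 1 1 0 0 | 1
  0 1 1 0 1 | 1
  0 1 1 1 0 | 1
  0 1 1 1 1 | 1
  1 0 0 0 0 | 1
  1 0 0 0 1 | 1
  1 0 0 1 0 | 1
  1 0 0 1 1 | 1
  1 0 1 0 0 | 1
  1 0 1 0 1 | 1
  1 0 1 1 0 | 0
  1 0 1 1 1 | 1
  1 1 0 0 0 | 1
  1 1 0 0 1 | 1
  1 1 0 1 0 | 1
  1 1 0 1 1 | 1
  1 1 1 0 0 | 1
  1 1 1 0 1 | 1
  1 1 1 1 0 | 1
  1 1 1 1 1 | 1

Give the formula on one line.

  ~d = 11001100110011001100110011001100
  (e | ~d) = 11011101110111011101110111011101
  (b & d) = 00000000001100110000000000110011
  ~c = 11110000111100001111000011110000
  ((b & d) | ~c) = 11110000111100111111000011110011
  ((e | ~d) | ((b & d) | ~c)) = 11111101111111111111110111111111

((e | ~d) | ((b & d) | ~c))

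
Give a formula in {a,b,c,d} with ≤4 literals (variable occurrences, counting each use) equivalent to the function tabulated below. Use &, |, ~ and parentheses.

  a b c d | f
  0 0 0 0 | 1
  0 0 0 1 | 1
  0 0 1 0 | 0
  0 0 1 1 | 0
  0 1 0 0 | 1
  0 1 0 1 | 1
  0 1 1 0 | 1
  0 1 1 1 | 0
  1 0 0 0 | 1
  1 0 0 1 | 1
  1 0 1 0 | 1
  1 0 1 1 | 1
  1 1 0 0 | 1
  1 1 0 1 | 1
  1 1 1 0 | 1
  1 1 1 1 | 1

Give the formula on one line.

  ~d = 1010101010101010
  (~d & b) = 0000101000001010
  ~c = 1100110011001100
  ((~d & b) | ~c) = 1100111011001110
  (((~d & b) | ~c) | a) = 1100111011111111

(((~d & b) | ~c) | a)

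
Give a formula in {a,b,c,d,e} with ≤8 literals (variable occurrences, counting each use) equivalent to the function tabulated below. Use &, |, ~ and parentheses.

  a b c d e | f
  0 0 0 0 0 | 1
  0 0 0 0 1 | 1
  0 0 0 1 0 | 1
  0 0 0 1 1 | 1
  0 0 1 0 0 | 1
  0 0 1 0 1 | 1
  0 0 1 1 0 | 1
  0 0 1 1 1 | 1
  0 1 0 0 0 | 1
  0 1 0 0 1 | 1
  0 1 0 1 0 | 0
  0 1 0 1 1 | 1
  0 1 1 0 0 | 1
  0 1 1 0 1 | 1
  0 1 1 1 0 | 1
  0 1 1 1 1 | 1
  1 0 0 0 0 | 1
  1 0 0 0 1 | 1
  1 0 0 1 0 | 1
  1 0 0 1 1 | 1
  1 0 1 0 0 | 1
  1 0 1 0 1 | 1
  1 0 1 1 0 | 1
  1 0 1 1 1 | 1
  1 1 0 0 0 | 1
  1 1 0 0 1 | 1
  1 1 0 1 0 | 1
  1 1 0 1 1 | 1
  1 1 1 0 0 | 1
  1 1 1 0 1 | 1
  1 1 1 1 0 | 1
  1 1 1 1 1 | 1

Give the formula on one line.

  ~d = 11001100110011001100110011001100
  (e | ~d) = 11011101110111011101110111011101
  ~b = 11111111000000001111111100000000
  (d & ~b) = 00110011000000000011001100000000
  ((e | ~d) | (d & ~b)) = 11111111110111011111111111011101
  (a & b) = 00000000000000000000000011111111
  (((e | ~d) | (d & ~b)) | (a & b)) = 11111111110111011111111111111111
  ((((e | ~d) | (d & ~b)) | (a & b)) | c) = 11111111110111111111111111111111

((((e | ~d) | (d & ~b)) | (a & b)) | c)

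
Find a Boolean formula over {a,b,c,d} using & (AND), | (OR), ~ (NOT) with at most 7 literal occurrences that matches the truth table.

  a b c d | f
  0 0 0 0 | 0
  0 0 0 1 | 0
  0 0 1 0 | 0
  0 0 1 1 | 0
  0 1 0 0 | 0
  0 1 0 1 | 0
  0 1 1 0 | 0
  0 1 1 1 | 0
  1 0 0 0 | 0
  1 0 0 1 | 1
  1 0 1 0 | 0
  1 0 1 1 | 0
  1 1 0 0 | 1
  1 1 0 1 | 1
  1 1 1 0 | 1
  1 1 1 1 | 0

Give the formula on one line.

  ~b = 1111000011110000
  (a | ~b) = 1111000011111111
  ~d = 1010101010101010
  (b & ~d) = 0000101000001010
  ((a | ~b) & (b & ~d)) = 0000000000001010
  ~c = 1100110011001100
  (~c & d) = 0100010001000100
  (a & (~c & d)) = 0000000001000100
  (((a | ~b) & (b & ~d)) | (a & (~c & d))) = 0000000001001110

(((a | ~b) & (b & ~d)) | (a & (~c & d)))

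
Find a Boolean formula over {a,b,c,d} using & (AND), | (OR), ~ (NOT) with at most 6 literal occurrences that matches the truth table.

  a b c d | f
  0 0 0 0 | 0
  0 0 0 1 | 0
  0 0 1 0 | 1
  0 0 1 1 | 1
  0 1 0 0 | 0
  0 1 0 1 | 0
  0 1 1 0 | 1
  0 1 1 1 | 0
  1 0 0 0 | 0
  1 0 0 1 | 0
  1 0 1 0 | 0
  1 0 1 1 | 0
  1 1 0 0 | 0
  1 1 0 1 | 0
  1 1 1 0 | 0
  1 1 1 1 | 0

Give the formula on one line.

  ~b = 1111000011110000
  ~d = 1010101010101010
  (~b | ~d) = 1111101011111010
  ~a = 1111111100000000
  ((~b | ~d) & ~a) = 1111101000000000
  (c | a) = 0011001111111111
  (((~b | ~d) & ~a) & (c | a)) = 0011001000000000

(((~b | ~d) & ~a) & (c | a))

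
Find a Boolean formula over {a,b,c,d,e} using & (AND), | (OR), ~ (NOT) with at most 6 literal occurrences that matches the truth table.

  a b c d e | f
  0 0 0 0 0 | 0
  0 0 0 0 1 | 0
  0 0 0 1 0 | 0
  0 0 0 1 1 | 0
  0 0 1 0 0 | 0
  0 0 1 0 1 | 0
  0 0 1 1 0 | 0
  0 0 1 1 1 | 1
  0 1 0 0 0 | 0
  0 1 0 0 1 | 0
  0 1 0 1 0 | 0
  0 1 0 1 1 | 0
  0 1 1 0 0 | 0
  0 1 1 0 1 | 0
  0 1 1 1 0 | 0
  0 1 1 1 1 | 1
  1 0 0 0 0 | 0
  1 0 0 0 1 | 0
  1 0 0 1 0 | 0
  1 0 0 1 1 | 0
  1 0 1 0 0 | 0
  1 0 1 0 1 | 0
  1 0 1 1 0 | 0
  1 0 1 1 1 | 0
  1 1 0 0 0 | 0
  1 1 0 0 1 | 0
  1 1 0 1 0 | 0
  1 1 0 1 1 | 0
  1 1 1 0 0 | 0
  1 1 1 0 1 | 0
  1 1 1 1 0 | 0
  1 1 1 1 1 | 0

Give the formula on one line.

  ~e = 10101010101010101010101010101010
  (c | ~e) = 10101111101011111010111110101111
  ((c | ~e) & d) = 00100011001000110010001100100011
  ~a = 11111111111111110000000000000000
  (c & ~a) = 00001111000011110000000000000000
  ((c & ~a) & e) = 00000101000001010000000000000000
  (((c | ~e) & d) & ((c & ~a) & e)) = 00000001000000010000000000000000

(((c | ~e) & d) & ((c & ~a) & e))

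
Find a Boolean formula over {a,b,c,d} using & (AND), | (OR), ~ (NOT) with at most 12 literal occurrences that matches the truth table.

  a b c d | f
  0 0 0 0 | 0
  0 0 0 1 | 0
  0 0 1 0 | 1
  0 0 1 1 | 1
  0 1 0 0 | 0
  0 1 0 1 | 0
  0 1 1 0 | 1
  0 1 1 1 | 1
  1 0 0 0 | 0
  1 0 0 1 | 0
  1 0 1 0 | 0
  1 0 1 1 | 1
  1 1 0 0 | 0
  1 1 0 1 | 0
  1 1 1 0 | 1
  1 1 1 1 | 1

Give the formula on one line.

  ~a = 1111111100000000
  (~a & c) = 0011001100000000
  (d | (~a & c)) = 0111011101010101
  ~d = 1010101010101010
  (a & ~d) = 0000000010101010
  ~b = 1111000011110000
  ((a & ~d) | ~b) = 1111000011111010
  (b & a) = 0000000000001111
  (((a & ~d) | ~b) & (b & a)) = 0000000000001010
  ((d | (~a & c)) | (((a & ~d) | ~b) & (b & a))) = 0111011101011111
  (c & ((d | (~a & c)) | (((a & ~d) | ~b) & (b & a)))) = 0011001100010011

(c & ((d | (~a & c)) | (((a & ~d) | ~b) & (b & a))))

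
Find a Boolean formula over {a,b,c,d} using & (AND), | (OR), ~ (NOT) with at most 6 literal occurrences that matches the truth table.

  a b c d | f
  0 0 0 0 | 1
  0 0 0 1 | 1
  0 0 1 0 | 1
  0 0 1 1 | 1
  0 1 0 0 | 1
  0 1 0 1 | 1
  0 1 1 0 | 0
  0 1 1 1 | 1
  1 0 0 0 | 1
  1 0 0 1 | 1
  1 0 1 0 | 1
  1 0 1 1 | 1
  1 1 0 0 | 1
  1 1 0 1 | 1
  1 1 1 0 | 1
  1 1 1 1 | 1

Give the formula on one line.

  ~c = 1100110011001100
  ~d = 1010101010101010
  (~c & ~d) = 1000100010001000
  ~b = 1111000011110000
  ((~c & ~d) | ~b) = 1111100011111000
  (((~c & ~d) | ~b) | ~c) = 1111110011111100
  (d | a) = 0101010111111111
  ((((~c & ~d) | ~b) | ~c) | (d | a)) = 1111110111111111

((((~c & ~d) | ~b) | ~c) | (d | a))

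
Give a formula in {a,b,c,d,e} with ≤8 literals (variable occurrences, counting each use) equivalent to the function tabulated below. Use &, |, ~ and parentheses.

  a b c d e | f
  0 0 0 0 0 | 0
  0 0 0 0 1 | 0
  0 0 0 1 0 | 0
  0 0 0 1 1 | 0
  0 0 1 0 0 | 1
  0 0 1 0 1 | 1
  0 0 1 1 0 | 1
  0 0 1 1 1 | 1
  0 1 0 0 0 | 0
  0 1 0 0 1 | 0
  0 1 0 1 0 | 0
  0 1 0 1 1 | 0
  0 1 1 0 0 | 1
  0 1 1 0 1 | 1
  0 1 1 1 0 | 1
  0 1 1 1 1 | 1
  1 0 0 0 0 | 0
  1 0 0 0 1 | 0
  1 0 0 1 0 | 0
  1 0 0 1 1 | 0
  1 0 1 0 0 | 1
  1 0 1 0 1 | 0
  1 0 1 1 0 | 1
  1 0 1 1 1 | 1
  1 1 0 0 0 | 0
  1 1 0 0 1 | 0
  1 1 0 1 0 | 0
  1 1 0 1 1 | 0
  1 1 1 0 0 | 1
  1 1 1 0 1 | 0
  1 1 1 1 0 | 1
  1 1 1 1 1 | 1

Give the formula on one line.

  ~a = 11111111111111110000000000000000
  ~c = 11110000111100001111000011110000
  (~a & ~c) = 11110000111100000000000000000000
  ~e = 10101010101010101010101010101010
  ((~a & ~c) | ~e) = 11111010111110101010101010101010
  (d | ((~a & ~c) | ~e)) = 11111011111110111011101110111011
  ~d = 11001100110011001100110011001100
  (~d & ~a) = 11001100110011000000000000000000
  ((d | ((~a & ~c) | ~e)) | (~d & ~a)) = 11111111111111111011101110111011
  (c & ((d | ((~a & ~c) | ~e)) | (~d & ~a))) = 00001111000011110000101100001011

(c & ((d | ((~a & ~c) | ~e)) | (~d & ~a)))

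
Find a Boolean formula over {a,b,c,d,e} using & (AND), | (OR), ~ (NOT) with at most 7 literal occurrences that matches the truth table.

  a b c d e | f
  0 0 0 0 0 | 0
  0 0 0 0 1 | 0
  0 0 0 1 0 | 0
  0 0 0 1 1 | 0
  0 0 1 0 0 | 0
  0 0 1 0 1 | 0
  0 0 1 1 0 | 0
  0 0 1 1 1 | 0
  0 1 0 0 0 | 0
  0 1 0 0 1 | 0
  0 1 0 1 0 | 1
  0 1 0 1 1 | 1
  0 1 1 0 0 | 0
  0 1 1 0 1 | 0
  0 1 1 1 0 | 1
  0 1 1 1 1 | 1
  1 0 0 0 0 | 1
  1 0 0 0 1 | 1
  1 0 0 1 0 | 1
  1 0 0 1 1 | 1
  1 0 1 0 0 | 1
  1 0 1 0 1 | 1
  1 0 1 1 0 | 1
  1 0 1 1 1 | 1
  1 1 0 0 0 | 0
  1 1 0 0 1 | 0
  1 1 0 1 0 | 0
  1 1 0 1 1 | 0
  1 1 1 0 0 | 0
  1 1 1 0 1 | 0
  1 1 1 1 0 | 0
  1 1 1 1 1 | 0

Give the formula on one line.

  ~a = 11111111111111110000000000000000
  (b & d) = 00000000001100110000000000110011
  (~a & (b & d)) = 00000000001100110000000000000000
  ~b = 11111111000000001111111100000000
  (~b & a) = 00000000000000001111111100000000
  ((~a & (b & d)) | (~b & a)) = 00000000001100111111111100000000

((~a & (b & d)) | (~b & a))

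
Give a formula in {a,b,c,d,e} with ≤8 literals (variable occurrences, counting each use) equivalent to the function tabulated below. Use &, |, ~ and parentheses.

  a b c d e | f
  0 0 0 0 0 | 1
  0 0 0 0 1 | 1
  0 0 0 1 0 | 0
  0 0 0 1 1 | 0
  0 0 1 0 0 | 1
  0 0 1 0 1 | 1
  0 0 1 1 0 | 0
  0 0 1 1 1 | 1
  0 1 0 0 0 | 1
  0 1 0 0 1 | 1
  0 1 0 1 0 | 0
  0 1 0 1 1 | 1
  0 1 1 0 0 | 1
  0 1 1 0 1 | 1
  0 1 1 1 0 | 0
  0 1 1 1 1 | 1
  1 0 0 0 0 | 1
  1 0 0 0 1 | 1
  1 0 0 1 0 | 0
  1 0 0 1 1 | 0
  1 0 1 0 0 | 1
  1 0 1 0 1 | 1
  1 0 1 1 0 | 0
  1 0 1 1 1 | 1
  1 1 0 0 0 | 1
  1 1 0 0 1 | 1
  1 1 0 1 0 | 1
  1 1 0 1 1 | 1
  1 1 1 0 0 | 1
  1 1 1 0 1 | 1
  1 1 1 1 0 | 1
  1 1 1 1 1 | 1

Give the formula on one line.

  (a | e) = 01010101010101011111111111111111
  ~d = 11001100110011001100110011001100
  ((a | e) | ~d) = 11011101110111011111111111111111
  (b | ~d) = 11001100111111111100110011111111
  (e | b) = 01010101111111110101010111111111
  ((e | b) & c) = 00000101000011110000010100001111
  ((b | ~d) | ((e | b) & c)) = 11001101111111111100110111111111
  (((a | e) | ~d) & ((b | ~d) | ((e | b) & c))) = 11001101110111011100110111111111

(((a | e) | ~d) & ((b | ~d) | ((e | b) & c)))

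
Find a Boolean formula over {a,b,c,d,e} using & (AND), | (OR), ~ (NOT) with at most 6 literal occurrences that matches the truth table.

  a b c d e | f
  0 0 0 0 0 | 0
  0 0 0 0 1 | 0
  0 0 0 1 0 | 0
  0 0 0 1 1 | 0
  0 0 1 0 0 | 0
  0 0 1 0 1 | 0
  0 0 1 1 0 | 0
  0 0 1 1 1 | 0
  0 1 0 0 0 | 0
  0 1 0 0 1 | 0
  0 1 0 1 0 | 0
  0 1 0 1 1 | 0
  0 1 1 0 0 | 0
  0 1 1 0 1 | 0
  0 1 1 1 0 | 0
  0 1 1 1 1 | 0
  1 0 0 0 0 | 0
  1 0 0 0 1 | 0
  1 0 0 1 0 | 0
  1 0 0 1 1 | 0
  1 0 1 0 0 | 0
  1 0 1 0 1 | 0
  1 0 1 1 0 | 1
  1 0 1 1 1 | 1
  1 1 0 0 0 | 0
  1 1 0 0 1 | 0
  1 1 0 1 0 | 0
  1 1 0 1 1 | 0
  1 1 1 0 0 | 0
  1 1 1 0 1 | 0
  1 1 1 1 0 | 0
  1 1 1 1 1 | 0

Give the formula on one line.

  ~d = 11001100110011001100110011001100
  (c | ~d) = 11001111110011111100111111001111
  ~b = 11111111000000001111111100000000
  (a & ~b) = 00000000000000001111111100000000
  ((c | ~d) & (a & ~b)) = 00000000000000001100111100000000
  (((c | ~d) & (a & ~b)) & c) = 00000000000000000000111100000000
  ((((c | ~d) & (a & ~b)) & c) & d) = 00000000000000000000001100000000

((((c | ~d) & (a & ~b)) & c) & d)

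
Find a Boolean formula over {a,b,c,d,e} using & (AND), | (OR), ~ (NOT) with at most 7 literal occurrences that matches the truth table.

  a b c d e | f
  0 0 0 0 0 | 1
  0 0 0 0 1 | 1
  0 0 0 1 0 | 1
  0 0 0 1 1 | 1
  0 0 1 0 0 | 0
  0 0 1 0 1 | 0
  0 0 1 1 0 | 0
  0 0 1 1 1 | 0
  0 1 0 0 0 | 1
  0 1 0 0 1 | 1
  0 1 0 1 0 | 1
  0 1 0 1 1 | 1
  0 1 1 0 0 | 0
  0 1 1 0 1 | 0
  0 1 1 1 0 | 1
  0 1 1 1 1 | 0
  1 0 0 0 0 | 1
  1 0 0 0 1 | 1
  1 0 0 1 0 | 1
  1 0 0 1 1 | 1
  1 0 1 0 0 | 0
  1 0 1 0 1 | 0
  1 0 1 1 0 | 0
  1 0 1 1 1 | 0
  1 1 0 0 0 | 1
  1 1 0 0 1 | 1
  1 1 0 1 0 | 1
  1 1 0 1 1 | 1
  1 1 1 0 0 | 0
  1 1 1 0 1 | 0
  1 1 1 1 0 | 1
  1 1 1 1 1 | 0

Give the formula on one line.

  ~c = 11110000111100001111000011110000
  ~b = 11111111000000001111111100000000
  (~c & ~b) = 11110000000000001111000000000000
  (b | (~c & ~b)) = 11110000111111111111000011111111
  ((b | (~c & ~b)) & d) = 00110000001100110011000000110011
  (((b | (~c & ~b)) & d) | e) = 01110101011101110111010101110111
  ~e = 10101010101010101010101010101010
  ((((b | (~c & ~b)) & d) | e) & ~e) = 00100000001000100010000000100010
  (~c | ((((b | (~c & ~b)) & d) | e) & ~e)) = 11110000111100101111000011110010

(~c | ((((b | (~c & ~b)) & d) | e) & ~e))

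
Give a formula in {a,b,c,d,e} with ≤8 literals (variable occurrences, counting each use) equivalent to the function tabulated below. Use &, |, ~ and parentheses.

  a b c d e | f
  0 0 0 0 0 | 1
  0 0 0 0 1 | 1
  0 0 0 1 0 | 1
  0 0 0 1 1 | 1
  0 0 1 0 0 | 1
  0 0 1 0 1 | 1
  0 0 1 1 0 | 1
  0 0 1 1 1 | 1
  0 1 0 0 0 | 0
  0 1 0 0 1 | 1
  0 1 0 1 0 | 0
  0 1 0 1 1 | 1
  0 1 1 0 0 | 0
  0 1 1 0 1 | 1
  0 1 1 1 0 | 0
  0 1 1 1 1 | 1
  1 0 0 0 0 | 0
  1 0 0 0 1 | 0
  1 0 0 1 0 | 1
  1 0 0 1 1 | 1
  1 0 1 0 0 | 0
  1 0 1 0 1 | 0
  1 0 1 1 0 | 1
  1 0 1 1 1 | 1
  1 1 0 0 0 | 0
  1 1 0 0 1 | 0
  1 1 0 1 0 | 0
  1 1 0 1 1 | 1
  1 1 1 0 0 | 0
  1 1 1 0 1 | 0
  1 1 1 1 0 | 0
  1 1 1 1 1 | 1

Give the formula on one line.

((~b | e) & (d | (~d & ~a)))

  ~b = 11111111000000001111111100000000
  (~b | e) = 11111111010101011111111101010101
  ~d = 11001100110011001100110011001100
  ~a = 11111111111111110000000000000000
  (~d & ~a) = 11001100110011000000000000000000
  (d | (~d & ~a)) = 11111111111111110011001100110011
  ((~b | e) & (d | (~d & ~a))) = 11111111010101010011001100010001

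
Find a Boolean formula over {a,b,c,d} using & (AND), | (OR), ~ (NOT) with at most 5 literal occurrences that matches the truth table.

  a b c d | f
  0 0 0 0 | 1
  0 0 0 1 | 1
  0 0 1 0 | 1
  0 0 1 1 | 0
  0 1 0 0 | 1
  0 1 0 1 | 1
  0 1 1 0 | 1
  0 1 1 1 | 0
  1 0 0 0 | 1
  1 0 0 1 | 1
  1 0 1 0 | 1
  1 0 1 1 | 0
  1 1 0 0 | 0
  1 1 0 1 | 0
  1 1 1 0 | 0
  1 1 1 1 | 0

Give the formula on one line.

  ~b = 1111000011110000
  ~a = 1111111100000000
  (~b | ~a) = 1111111111110000
  ~c = 1100110011001100
  ~d = 1010101010101010
  (~c | ~d) = 1110111011101110
  ((~b | ~a) & (~c | ~d)) = 1110111011100000

((~b | ~a) & (~c | ~d))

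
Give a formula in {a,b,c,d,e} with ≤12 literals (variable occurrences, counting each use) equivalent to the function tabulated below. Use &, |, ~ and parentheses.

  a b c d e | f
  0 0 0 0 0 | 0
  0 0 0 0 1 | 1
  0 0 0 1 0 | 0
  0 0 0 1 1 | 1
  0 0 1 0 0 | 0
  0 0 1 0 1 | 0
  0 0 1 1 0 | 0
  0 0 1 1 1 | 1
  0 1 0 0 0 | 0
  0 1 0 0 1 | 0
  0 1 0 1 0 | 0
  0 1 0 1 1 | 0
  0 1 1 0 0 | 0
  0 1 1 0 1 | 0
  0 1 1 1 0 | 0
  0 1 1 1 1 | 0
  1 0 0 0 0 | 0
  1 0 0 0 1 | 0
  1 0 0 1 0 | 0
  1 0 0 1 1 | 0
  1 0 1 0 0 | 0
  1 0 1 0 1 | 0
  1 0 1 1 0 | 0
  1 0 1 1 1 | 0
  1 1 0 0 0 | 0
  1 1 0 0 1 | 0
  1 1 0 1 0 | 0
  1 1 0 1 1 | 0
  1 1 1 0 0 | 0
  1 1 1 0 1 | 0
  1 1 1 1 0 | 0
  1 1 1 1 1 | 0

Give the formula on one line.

  ~c = 11110000111100001111000011110000
  (a | ~c) = 11110000111100001111111111111111
  ((a | ~c) | d) = 11110011111100111111111111111111
  (b | ~c) = 11110000111111111111000011111111
  ~e = 10101010101010101010101010101010
  ((b | ~c) | ~e) = 11111010111111111111101011111111
  (((a | ~c) | d) | ((b | ~c) | ~e)) = 11111011111111111111111111111111
  ~a = 11111111111111110000000000000000
  ~b = 11111111000000001111111100000000
  (~b & e) = 01010101000000000101010100000000
  (~a & (~b & e)) = 01010101000000000000000000000000
  ((((a | ~c) | d) | ((b | ~c) | ~e)) & (~a & (~b & e))) = 01010001000000000000000000000000

((((a | ~c) | d) | ((b | ~c) | ~e)) & (~a & (~b & e)))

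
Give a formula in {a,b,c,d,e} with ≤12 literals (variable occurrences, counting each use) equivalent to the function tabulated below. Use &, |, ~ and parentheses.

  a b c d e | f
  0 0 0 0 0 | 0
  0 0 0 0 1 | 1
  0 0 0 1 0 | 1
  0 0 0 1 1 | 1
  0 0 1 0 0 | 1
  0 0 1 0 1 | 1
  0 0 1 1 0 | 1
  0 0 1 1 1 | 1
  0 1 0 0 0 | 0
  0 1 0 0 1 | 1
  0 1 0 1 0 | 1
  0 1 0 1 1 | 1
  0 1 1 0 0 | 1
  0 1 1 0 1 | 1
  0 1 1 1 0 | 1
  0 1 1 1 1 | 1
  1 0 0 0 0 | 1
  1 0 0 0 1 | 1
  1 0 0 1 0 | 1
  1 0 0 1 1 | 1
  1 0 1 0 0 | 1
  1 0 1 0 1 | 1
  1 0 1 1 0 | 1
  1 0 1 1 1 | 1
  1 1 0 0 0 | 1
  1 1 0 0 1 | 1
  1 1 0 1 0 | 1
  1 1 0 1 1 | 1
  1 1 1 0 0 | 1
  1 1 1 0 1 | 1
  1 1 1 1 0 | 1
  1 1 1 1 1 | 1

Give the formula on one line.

(((d | (~c & a)) | (d | c)) | (((a | ~b) & b) | e))

  ~c = 11110000111100001111000011110000
  (~c & a) = 00000000000000001111000011110000
  (d | (~c & a)) = 00110011001100111111001111110011
  (d | c) = 00111111001111110011111100111111
  ((d | (~c & a)) | (d | c)) = 00111111001111111111111111111111
  ~b = 11111111000000001111111100000000
  (a | ~b) = 11111111000000001111111111111111
  ((a | ~b) & b) = 00000000000000000000000011111111
  (((a | ~b) & b) | e) = 01010101010101010101010111111111
  (((d | (~c & a)) | (d | c)) | (((a | ~b) & b) | e)) = 01111111011111111111111111111111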